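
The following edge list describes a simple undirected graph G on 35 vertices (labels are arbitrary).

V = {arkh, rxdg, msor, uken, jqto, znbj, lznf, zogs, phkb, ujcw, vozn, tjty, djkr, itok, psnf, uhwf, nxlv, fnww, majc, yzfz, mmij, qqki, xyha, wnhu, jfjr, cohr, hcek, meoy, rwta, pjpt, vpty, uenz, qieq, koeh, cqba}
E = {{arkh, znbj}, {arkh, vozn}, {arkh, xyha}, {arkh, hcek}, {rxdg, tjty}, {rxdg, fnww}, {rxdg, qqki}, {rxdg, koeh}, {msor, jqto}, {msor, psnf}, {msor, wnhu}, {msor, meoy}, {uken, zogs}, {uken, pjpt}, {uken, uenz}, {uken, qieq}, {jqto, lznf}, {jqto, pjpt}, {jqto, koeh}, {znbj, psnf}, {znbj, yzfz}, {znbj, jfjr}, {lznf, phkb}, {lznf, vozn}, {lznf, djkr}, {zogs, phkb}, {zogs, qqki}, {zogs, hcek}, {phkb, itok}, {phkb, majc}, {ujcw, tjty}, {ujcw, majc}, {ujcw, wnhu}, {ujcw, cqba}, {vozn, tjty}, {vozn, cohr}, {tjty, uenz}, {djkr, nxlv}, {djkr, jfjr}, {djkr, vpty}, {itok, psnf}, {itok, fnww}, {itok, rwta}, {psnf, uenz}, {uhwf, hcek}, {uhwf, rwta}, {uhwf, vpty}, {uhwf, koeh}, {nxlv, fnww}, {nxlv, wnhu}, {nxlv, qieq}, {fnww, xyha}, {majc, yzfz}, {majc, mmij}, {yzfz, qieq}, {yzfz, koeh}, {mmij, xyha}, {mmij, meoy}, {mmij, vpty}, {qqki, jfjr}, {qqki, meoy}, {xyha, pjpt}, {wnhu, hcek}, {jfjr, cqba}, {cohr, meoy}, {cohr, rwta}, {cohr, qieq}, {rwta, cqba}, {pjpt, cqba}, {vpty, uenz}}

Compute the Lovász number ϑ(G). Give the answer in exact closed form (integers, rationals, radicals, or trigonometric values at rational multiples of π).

N(uken) = {zogs, pjpt, uenz, qieq}, |N(uken)| = 4.
N(msor) = {jqto, psnf, wnhu, meoy}, |N(msor)| = 4.
deg(hcek) = 4; N(hcek) = {arkh, zogs, uhwf, wnhu}.
deg(xyha) = 4; N(xyha) = {arkh, fnww, mmij, pjpt}.
G on 35 vertices is 4-regular; Kneser K(7,3) on C(7,3)=35 vertices.
spec(A) ≈ [4.0, 2.0, -1.0, -3.0] (distinct, 4 d.p.).
Lovász: ϑ = −35(-3)/(4+-1*(-3)) = 15.
Numerically 15.0000000.

15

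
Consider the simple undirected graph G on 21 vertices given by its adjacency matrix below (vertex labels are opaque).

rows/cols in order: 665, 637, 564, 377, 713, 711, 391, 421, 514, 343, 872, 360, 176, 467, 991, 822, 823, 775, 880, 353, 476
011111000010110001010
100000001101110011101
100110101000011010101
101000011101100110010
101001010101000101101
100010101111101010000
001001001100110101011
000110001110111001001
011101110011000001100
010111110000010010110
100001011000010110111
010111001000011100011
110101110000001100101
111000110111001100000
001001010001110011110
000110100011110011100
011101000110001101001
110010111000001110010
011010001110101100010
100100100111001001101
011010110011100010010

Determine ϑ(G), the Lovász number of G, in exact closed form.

6

N(514) = {637, 564, 377, 711, 391, 421, 872, 360, 775, 880}, |N(514)| = 10.
Vertex 421 has 10 neighbors: 377, 713, 514, 343, 872, 176, 467, 991, 775, 476.
N(353) = {665, 377, 391, 343, 872, 360, 991, 775, 880, 476}, |N(353)| = 10.
Vertex 476 has 10 neighbors: 637, 564, 713, 391, 421, 872, 360, 176, 823, 353.
10-regular, N=21; Kneser-type, 2-subsets of [7].
The 3 distinct eigenvalues: [10.0, 1.0, -4.0].
ϑ = −N·λ_min/(λ_max−λ_min) = −21·(-4)/(10−(-4)) = 6.
ϑ(G) ≈ 6.0000.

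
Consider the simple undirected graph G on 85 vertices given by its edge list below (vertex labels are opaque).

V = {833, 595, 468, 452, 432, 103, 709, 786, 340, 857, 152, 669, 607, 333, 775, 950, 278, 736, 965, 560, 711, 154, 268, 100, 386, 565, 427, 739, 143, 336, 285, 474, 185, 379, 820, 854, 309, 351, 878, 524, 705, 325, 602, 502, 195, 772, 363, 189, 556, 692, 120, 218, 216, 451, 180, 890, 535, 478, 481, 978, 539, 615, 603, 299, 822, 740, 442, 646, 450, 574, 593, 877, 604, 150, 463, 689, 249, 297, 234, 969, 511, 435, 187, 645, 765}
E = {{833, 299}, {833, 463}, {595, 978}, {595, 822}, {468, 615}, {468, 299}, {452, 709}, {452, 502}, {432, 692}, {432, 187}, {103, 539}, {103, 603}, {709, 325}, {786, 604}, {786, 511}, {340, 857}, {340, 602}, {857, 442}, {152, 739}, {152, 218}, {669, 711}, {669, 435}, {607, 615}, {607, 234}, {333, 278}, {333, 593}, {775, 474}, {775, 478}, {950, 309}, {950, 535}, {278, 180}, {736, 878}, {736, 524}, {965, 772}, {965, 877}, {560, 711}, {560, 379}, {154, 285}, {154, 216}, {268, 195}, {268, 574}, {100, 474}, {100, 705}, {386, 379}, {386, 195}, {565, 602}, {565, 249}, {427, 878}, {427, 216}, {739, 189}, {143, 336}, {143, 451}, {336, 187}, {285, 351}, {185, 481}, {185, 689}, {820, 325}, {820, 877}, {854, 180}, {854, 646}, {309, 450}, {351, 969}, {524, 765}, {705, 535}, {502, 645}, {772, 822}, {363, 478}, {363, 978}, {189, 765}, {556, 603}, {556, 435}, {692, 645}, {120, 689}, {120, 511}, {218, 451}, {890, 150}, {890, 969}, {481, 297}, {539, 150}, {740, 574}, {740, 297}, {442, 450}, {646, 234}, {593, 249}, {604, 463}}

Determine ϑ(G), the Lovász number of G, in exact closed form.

Vertex 189 has 2 neighbors: 739, 765.
N(878) = {736, 427}, |N(878)| = 2.
N(857) = {340, 442}, |N(857)| = 2.
deg(187) = 2; N(187) = {432, 336}.
Regular of degree 2 on 85 vertices: connected 2-regular on 85 ⇒ C_{85}.
A has 43 distinct eigenvalues ≈ [2.0, 1.9945, 1.9782, 1.951, 1.9132, 1.8649, 1.8065, 1.7382, 1.6604, 1.5735, 1.478, 1.3745, 1.2634, 1.1455, 1.0213, 0.8915, 0.7568, 0.618, 0.4759, 0.3311, 0.1845, 0.037, -0.1108, -0.258, -0.4038, -0.5473, -0.6879, -0.8247, -0.957, -1.0841, -1.2053, -1.3198, -1.4272, -1.5268, -1.618, -1.7004, -1.7735, -1.837, -1.8904, -1.9334, -1.9659, -1.9877, -1.9986].
ϑ = −N·λ_min/(λ_max−λ_min) = −85·(-2*cos(pi/85))/(2−(-2*cos(pi/85))) = 85*cos(pi/85)/(cos(pi/85) + 1).
Numerically 42.4855.
Lovász sandwich 42 ≤ 85*cos(pi/85)/(cos(pi/85) + 1) ≤ 43: both strict.

85*cos(pi/85)/(cos(pi/85) + 1)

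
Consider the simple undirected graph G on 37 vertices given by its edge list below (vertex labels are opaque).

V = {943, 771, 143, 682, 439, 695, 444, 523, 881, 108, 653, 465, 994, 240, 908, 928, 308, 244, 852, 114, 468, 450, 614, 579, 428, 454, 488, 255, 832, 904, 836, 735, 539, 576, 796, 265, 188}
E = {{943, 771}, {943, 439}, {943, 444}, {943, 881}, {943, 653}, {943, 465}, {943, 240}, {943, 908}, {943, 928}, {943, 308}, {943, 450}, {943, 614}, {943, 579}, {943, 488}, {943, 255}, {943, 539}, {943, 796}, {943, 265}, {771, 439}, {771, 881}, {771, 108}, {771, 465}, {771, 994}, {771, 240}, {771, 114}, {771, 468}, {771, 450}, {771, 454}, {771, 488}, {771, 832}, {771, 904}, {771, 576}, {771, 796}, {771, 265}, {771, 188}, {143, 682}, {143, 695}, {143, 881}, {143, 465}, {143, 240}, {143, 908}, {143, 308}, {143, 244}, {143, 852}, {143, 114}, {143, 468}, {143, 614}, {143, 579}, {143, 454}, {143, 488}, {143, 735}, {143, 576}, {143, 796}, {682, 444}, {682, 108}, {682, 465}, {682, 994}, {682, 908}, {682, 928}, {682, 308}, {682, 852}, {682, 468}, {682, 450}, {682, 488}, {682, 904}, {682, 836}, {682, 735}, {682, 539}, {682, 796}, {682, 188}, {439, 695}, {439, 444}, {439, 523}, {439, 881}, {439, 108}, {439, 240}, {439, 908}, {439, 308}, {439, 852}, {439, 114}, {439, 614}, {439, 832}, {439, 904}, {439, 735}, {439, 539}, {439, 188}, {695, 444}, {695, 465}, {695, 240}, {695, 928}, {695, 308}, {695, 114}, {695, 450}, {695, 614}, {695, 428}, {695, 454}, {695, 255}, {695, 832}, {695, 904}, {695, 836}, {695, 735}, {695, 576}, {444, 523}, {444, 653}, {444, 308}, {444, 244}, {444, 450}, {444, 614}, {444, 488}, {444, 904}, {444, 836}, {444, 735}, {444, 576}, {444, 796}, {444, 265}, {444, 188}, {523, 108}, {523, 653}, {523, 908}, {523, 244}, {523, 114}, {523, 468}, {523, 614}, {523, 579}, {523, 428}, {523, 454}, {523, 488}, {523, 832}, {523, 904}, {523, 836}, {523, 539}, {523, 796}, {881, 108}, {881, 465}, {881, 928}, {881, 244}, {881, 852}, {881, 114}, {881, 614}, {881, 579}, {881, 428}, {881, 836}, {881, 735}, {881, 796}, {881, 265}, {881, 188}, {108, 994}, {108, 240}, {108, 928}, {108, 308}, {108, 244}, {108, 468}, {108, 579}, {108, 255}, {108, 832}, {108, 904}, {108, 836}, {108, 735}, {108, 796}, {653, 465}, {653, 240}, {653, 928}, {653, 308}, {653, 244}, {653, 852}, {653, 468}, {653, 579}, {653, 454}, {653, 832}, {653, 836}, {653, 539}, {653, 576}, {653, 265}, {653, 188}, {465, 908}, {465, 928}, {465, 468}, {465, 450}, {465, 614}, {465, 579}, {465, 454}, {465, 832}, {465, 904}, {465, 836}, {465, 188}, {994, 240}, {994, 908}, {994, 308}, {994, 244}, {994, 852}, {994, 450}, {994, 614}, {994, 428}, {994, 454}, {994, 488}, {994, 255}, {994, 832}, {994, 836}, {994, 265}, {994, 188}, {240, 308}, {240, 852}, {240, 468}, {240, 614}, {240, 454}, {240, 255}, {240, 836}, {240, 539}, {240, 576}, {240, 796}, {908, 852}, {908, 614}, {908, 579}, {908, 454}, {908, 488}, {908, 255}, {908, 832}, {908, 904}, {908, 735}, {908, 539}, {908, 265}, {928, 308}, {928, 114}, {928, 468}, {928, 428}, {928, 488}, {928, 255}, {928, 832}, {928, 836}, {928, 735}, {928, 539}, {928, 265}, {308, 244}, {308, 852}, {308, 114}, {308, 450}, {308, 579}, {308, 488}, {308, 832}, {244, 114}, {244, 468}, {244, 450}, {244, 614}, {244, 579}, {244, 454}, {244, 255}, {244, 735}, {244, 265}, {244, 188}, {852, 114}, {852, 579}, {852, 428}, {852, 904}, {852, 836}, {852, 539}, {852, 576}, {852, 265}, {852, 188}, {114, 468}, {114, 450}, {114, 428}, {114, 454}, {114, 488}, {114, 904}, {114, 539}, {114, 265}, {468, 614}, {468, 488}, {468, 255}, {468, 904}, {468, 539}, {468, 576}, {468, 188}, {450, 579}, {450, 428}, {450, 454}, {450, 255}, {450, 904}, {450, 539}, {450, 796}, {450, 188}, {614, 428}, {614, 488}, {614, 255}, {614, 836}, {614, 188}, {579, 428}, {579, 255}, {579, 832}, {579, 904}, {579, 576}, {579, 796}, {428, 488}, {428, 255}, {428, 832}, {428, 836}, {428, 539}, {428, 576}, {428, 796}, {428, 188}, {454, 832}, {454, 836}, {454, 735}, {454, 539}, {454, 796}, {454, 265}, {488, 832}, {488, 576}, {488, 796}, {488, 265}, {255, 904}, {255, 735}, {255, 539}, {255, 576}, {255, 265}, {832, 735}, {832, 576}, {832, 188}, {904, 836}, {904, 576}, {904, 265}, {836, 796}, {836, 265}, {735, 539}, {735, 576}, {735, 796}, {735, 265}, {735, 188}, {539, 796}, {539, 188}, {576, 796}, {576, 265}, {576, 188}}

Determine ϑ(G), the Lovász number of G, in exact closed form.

sqrt(37)

Vertex 465 has 18 neighbors: 943, 771, 143, 682, 695, 881, 653, 908, 928, 468, 450, 614, 579, 454, 832, 904, 836, 188.
N(108) = {771, 682, 439, 523, 881, 994, 240, 928, 308, 244, 468, 579, 255, 832, 904, 836, 735, 796}, |N(108)| = 18.
Vertex 682 has 18 neighbors: 143, 444, 108, 465, 994, 908, 928, 308, 852, 468, 450, 488, 904, 836, 735, 539, 796, 188.
N(240) = {943, 771, 143, 439, 695, 108, 653, 994, 308, 852, 468, 614, 454, 255, 836, 539, 576, 796}, |N(240)| = 18.
37-vertex 18-regular graph: SR(37,18,8,9) — a Paley graph.
spec(A) ≈ [18.0, 2.541, -3.541] (distinct, 3 d.p.).
With N=37: ϑ(G) = 37·(-(-sqrt(37)/2 - 1/2))/(18−(-sqrt(37)/2 - 1/2)) = sqrt(37).
ϑ(G) ≈ 6.0827625.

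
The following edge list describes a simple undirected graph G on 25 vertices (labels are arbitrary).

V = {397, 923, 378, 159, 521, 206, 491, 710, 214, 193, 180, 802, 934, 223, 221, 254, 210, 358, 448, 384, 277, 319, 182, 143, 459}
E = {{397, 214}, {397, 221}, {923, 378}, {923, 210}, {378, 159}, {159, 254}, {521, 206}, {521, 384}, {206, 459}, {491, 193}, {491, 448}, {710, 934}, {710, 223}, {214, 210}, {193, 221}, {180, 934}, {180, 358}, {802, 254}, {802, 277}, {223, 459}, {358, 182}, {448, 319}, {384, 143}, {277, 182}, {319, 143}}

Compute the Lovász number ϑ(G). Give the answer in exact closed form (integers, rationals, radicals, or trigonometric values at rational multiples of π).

25*cos(pi/25)/(cos(pi/25) + 1)

deg(459) = 2; N(459) = {206, 223}.
Vertex 521 has 2 neighbors: 206, 384.
N(193) = {491, 221}, |N(193)| = 2.
deg(223) = 2; N(223) = {710, 459}.
Every vertex has degree 2 (N=25); this is C_{25}, the 25-cycle.
spec(A) ≈ [2.0, 1.93717, 1.75261, 1.45794, 1.07165, 0.61803, 0.12558, -0.37476, -0.85156, -1.27485, -1.61803, -1.85955, -1.98423] (distinct, 5 d.p.).
Lovász: ϑ = −25(-2*cos(pi/25))/(2+-(-1)*2*cos(pi/25)) = 25*cos(pi/25)/(cos(pi/25) + 1).
≈ 12.45052181 (to 8 d.p.).
Check 12 ≤ 25*cos(pi/25)/(cos(pi/25) + 1) ≤ 13: both strict.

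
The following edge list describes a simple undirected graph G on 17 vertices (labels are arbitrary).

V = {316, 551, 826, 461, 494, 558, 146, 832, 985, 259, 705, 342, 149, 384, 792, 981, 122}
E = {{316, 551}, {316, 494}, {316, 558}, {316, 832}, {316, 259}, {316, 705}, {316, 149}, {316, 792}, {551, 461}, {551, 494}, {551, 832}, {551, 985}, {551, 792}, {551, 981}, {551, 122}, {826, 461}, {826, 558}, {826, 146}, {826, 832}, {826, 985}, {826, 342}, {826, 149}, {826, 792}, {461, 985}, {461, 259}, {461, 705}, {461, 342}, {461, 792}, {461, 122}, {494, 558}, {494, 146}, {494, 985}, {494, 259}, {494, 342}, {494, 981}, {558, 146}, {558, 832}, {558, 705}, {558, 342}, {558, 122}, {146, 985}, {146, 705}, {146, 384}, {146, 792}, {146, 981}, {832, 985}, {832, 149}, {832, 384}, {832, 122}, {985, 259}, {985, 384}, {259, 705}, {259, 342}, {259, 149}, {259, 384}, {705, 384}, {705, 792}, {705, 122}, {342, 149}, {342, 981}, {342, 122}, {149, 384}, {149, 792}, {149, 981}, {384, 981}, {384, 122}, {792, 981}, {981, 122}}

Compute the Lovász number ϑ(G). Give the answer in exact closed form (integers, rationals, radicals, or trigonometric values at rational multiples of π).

deg(384) = 8; N(384) = {146, 832, 985, 259, 705, 149, 981, 122}.
deg(146) = 8; N(146) = {826, 494, 558, 985, 705, 384, 792, 981}.
deg(705) = 8; N(705) = {316, 461, 558, 146, 259, 384, 792, 122}.
deg(149) = 8; N(149) = {316, 826, 832, 259, 342, 384, 792, 981}.
Regular of degree 8 on 17 vertices: Paley(17): SR with (k,λ,μ)=(8,3,4).
spec(A) ≈ [8.0, 1.562, -2.562] (distinct, 3 d.p.).
Lovász (edge-transitive): ϑ = −17·(-sqrt(17)/2 - 1/2)/((8)−(-sqrt(17)/2 - 1/2)) = sqrt(17).
ϑ(G) ≈ 4.1231056.

sqrt(17)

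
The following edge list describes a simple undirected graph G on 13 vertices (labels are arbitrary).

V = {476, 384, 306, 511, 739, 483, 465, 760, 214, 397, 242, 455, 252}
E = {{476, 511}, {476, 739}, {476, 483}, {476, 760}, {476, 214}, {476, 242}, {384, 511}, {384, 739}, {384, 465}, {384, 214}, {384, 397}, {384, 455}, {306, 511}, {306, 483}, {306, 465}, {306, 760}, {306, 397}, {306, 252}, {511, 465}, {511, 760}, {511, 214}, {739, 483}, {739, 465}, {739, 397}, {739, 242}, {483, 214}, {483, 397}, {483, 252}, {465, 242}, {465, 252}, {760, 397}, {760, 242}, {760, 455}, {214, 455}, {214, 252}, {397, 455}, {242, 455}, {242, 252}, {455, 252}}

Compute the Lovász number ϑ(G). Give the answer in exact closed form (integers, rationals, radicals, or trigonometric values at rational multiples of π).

N(760) = {476, 306, 511, 397, 242, 455}, |N(760)| = 6.
deg(465) = 6; N(465) = {384, 306, 511, 739, 242, 252}.
deg(511) = 6; N(511) = {476, 384, 306, 465, 760, 214}.
deg(739) = 6; N(739) = {476, 384, 483, 465, 397, 242}.
6-regular, N=13; SR(13,6,2,3) — a Paley graph.
A has 3 distinct eigenvalues ≈ [6.0, 1.303, -2.303].
Lovász (edge-transitive): ϑ = −13·(-sqrt(13)/2 - 1/2)/((6)−(-sqrt(13)/2 - 1/2)) = sqrt(13).
≈ 3.605551275 (to 9 d.p.).

sqrt(13)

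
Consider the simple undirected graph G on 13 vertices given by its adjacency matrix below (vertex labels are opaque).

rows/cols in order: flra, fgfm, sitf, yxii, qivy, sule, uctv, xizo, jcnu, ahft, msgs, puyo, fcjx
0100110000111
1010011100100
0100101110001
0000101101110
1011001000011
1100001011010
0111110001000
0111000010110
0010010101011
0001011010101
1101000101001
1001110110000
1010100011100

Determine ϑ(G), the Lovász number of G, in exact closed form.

sqrt(13)

deg(yxii) = 6; N(yxii) = {qivy, uctv, xizo, ahft, msgs, puyo}.
N(msgs) = {flra, fgfm, yxii, xizo, ahft, fcjx}, |N(msgs)| = 6.
Vertex ahft has 6 neighbors: yxii, sule, uctv, jcnu, msgs, fcjx.
Vertex puyo has 6 neighbors: flra, yxii, qivy, sule, xizo, jcnu.
13-vertex 6-regular graph: Paley(13): SR with (k,λ,μ)=(6,2,3).
The 3 distinct eigenvalues: [6.0, 1.302776, -2.302776].
λ_max=6, λ_min=-sqrt(13)/2 - 1/2; ϑ = −13·λ_min/(λ_max−λ_min) = sqrt(13).
= 3.6056… (decimal).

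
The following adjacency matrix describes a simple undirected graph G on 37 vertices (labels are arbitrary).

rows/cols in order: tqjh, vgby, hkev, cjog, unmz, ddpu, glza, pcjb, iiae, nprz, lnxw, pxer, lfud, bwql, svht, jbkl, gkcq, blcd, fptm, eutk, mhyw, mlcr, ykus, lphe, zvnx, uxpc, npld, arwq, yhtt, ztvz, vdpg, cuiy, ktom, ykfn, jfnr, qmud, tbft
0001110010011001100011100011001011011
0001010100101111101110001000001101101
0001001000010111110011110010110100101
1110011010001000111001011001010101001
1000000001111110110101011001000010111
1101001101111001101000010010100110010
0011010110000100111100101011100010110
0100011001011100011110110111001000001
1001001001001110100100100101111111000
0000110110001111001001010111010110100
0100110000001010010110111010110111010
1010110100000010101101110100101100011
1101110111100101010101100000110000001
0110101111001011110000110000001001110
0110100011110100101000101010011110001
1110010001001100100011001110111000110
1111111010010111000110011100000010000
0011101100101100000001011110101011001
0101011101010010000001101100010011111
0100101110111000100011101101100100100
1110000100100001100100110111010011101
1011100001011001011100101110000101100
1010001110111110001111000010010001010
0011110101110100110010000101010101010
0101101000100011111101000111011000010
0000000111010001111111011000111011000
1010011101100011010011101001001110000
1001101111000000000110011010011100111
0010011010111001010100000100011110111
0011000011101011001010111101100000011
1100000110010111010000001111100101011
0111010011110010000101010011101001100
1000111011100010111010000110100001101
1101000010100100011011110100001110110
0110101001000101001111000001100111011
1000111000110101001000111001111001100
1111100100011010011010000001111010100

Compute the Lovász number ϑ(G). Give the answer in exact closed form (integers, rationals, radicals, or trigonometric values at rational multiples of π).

sqrt(37)

Vertex iiae has 18 neighbors: tqjh, cjog, glza, nprz, lfud, bwql, svht, gkcq, eutk, ykus, uxpc, arwq, yhtt, ztvz, vdpg, cuiy, ktom, ykfn.
Vertex ddpu has 18 neighbors: tqjh, vgby, cjog, glza, pcjb, nprz, lnxw, pxer, lfud, jbkl, gkcq, fptm, lphe, npld, yhtt, cuiy, ktom, qmud.
N(tqjh) = {cjog, unmz, ddpu, iiae, pxer, lfud, jbkl, gkcq, mhyw, mlcr, ykus, npld, arwq, vdpg, ktom, ykfn, qmud, tbft}, |N(tqjh)| = 18.
deg(mlcr) = 18; N(mlcr) = {tqjh, hkev, cjog, unmz, nprz, pxer, lfud, jbkl, blcd, fptm, eutk, ykus, zvnx, uxpc, npld, cuiy, ykfn, jfnr}.
G on 37 vertices is 18-regular; Paley(37): SR with (k,λ,μ)=(18,8,9).
The 3 distinct eigenvalues: [18.0, 2.541381, -3.541381].
ϑ = −N·λ_min/(λ_max−λ_min) = −37·(-sqrt(37)/2 - 1/2)/(18−(-sqrt(37)/2 - 1/2)) = sqrt(37).
ϑ(G) ≈ 6.0828.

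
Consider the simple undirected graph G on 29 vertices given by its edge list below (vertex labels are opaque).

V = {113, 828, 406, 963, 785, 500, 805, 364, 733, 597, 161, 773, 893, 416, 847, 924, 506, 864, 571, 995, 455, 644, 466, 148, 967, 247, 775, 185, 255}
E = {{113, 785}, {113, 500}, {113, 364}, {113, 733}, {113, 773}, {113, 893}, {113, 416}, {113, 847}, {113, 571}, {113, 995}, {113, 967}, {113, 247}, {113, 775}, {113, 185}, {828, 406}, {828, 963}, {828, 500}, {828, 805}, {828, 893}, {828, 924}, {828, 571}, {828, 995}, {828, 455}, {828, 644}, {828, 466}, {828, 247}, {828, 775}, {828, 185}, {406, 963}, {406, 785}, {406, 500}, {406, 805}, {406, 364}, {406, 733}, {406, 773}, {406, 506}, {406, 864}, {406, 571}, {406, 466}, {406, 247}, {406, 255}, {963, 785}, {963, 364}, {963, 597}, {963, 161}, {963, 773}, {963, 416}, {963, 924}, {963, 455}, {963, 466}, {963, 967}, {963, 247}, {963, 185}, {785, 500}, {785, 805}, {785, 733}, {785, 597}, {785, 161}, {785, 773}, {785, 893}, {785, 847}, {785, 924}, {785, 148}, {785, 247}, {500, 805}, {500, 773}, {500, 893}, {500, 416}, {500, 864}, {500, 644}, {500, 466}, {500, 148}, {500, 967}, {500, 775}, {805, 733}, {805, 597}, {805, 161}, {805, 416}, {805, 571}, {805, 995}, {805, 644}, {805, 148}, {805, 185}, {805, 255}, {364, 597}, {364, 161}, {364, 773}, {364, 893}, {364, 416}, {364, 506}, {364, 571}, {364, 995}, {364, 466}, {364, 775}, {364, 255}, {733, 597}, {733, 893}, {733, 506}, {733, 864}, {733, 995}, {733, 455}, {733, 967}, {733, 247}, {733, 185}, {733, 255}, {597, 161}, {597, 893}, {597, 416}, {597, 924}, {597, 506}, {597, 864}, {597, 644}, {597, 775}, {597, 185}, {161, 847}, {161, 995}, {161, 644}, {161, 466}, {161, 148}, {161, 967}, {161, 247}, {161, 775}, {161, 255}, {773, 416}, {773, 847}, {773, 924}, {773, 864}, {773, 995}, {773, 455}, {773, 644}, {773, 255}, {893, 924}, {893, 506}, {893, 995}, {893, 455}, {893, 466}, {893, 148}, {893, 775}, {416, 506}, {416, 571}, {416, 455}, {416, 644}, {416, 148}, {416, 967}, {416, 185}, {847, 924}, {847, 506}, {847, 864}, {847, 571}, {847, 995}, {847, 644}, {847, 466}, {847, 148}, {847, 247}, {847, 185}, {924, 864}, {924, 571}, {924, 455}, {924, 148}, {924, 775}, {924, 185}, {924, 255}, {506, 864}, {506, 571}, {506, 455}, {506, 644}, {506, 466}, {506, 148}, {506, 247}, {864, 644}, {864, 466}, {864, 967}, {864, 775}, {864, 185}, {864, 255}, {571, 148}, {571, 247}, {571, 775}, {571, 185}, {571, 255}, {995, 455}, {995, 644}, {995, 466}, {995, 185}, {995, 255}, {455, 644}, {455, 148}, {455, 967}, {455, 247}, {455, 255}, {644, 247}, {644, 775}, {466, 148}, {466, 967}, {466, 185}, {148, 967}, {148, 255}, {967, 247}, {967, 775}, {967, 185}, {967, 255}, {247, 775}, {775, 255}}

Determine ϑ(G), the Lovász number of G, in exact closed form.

deg(247) = 14; N(247) = {113, 828, 406, 963, 785, 733, 161, 847, 506, 571, 455, 644, 967, 775}.
N(113) = {785, 500, 364, 733, 773, 893, 416, 847, 571, 995, 967, 247, 775, 185}, |N(113)| = 14.
deg(775) = 14; N(775) = {113, 828, 500, 364, 597, 161, 893, 924, 864, 571, 644, 967, 247, 255}.
N(733) = {113, 406, 785, 805, 597, 893, 506, 864, 995, 455, 967, 247, 185, 255}, |N(733)| = 14.
29-vertex 14-regular graph: SR(29,14,6,7) — a Paley graph.
A has 3 distinct eigenvalues ≈ [14.0, 2.193, -3.193].
With N=29: ϑ(G) = 29·(-(-sqrt(29)/2 - 1/2))/(14−(-sqrt(29)/2 - 1/2)) = sqrt(29).
Numerically 5.38516481.

sqrt(29)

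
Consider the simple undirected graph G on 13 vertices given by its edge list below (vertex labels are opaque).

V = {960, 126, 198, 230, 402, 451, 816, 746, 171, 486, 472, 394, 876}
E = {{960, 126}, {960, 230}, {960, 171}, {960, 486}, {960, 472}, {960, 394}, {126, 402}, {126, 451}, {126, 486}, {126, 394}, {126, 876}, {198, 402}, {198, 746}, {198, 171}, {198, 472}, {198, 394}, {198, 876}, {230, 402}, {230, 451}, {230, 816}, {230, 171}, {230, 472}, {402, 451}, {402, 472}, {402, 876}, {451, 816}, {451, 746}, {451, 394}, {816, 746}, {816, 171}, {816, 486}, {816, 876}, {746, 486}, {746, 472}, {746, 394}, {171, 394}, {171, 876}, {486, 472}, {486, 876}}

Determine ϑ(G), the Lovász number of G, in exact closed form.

deg(198) = 6; N(198) = {402, 746, 171, 472, 394, 876}.
Vertex 394 has 6 neighbors: 960, 126, 198, 451, 746, 171.
deg(402) = 6; N(402) = {126, 198, 230, 451, 472, 876}.
Vertex 486 has 6 neighbors: 960, 126, 816, 746, 472, 876.
Every vertex has degree 6 (N=13); strongly regular (13,6,2,3).
A has 3 distinct eigenvalues ≈ [6.0, 1.302776, -2.302776].
Lovász (edge-transitive): ϑ = −13·(-sqrt(13)/2 - 1/2)/((6)−(-sqrt(13)/2 - 1/2)) = sqrt(13).
= 3.605551275… (decimal).

sqrt(13)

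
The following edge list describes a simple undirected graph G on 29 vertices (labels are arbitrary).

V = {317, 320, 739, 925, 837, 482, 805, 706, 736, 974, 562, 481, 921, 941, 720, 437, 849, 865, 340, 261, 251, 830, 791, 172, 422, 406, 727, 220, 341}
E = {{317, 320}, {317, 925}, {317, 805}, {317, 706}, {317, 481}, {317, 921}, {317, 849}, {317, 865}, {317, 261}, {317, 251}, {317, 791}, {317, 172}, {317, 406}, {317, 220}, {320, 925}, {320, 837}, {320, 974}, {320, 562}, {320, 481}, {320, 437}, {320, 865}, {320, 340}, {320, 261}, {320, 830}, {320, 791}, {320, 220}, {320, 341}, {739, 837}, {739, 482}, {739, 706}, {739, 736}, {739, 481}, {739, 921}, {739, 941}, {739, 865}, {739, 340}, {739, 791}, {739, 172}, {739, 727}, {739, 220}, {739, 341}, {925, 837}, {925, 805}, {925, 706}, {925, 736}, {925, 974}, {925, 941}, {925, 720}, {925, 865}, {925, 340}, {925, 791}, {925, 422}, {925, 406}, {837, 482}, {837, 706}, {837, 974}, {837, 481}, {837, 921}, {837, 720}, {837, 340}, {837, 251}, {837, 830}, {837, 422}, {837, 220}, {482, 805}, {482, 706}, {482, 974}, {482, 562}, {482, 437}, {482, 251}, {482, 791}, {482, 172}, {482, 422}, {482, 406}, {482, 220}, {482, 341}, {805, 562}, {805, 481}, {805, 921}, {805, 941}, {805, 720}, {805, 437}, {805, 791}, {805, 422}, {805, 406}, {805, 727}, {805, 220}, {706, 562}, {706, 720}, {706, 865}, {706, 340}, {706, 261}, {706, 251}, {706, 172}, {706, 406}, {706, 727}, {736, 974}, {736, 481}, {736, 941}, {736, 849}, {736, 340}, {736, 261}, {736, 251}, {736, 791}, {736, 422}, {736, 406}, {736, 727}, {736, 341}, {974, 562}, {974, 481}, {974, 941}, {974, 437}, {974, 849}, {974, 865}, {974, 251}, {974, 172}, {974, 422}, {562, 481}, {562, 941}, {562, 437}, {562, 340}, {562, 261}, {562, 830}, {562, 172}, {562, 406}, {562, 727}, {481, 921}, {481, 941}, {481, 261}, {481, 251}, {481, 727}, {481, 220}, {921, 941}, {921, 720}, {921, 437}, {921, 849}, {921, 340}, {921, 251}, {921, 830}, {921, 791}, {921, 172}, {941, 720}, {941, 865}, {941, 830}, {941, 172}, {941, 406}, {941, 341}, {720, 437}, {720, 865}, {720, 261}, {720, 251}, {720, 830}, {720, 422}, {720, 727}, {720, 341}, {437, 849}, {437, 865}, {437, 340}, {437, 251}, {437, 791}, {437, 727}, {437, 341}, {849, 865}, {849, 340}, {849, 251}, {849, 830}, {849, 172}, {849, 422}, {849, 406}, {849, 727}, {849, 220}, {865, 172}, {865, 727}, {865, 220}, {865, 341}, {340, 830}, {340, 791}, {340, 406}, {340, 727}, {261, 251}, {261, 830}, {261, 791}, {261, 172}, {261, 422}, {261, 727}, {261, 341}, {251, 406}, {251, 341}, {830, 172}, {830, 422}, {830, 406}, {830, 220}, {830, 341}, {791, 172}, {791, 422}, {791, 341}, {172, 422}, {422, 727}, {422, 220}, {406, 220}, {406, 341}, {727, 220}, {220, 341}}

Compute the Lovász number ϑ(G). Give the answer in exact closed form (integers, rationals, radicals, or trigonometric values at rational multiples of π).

deg(481) = 14; N(481) = {317, 320, 739, 837, 805, 736, 974, 562, 921, 941, 261, 251, 727, 220}.
Vertex 437 has 14 neighbors: 320, 482, 805, 974, 562, 921, 720, 849, 865, 340, 251, 791, 727, 341.
Vertex 739 has 14 neighbors: 837, 482, 706, 736, 481, 921, 941, 865, 340, 791, 172, 727, 220, 341.
Vertex 562 has 14 neighbors: 320, 482, 805, 706, 974, 481, 941, 437, 340, 261, 830, 172, 406, 727.
G on 29 vertices is 14-regular; SR(29,14,6,7) — a Paley graph.
spec(A) ≈ [14.0, 2.192582, -3.192582] (distinct, 6 d.p.).
ϑ = −N·λ_min/(λ_max−λ_min) = −29·(-sqrt(29)/2 - 1/2)/(14−(-sqrt(29)/2 - 1/2)) = sqrt(29).
Numerically 5.3852.

sqrt(29)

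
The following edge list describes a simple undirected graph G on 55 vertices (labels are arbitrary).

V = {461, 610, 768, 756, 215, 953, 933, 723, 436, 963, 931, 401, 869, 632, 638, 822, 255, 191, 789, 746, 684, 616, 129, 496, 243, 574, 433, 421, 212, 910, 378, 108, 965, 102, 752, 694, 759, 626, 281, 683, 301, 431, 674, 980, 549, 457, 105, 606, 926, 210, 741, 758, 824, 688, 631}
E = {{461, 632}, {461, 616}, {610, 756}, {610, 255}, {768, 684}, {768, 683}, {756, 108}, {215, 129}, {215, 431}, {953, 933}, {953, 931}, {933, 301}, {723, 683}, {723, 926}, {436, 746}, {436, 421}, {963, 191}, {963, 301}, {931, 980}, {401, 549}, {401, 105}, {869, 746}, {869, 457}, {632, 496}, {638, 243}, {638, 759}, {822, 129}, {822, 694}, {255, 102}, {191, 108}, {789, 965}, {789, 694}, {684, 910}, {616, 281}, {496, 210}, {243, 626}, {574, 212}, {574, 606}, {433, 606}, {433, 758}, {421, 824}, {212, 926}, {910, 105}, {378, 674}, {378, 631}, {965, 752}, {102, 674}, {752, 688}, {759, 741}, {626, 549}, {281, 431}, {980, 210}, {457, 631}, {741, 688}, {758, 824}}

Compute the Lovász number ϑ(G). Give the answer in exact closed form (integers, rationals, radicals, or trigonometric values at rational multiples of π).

55*cos(pi/55)/(cos(pi/55) + 1)

deg(436) = 2; N(436) = {746, 421}.
deg(301) = 2; N(301) = {933, 963}.
Vertex 869 has 2 neighbors: 746, 457.
deg(758) = 2; N(758) = {433, 824}.
deg(v) = 2 for all v (|V|=55); the odd cycle C_{55}.
spec(A) ≈ [2.0, 1.987, 1.948, 1.8837, 1.7948, 1.6825, 1.5483, 1.3939, 1.2213, 1.0328, 0.8308, 0.618, 0.3972, 0.1712, -0.0571, -0.2846, -0.5084, -0.7256, -0.9333, -1.1289, -1.3097, -1.4735, -1.618, -1.7415, -1.8422, -1.919, -1.9707, -1.9967] (distinct, 4 d.p.).
ϑ = −N·λ_min/(λ_max−λ_min) = −55·(-2*cos(pi/55))/(2−(-2*cos(pi/55))) = 55*cos(pi/55)/(cos(pi/55) + 1).
ϑ(G) ≈ 27.47756.
27 ≤ 55*cos(pi/55)/(cos(pi/55) + 1) ≤ 28: both strict.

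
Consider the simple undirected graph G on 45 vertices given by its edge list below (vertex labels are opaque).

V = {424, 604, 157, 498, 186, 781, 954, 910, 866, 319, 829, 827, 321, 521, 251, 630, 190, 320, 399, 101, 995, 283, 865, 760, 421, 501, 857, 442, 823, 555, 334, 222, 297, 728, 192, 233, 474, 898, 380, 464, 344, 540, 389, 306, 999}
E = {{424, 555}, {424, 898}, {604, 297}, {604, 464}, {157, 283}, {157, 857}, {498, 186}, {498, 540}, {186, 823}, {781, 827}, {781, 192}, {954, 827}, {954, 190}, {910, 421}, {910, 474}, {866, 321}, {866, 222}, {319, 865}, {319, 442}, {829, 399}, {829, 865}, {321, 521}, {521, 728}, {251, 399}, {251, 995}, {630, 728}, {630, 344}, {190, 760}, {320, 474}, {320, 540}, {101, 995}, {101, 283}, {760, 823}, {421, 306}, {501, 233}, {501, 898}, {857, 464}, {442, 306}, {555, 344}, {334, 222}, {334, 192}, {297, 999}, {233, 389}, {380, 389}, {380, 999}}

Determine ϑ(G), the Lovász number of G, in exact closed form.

N(157) = {283, 857}, |N(157)| = 2.
deg(186) = 2; N(186) = {498, 823}.
N(898) = {424, 501}, |N(898)| = 2.
N(222) = {866, 334}, |N(222)| = 2.
G on 45 vertices is 2-regular; this is C_{45}, the 45-cycle.
spec(A) ≈ [2.0, 1.981, 1.923, 1.827, 1.696, 1.532, 1.338, 1.118, 0.877, 0.618, 0.347, 0.07, -0.209, -0.484, -0.749, -1.0, -1.231, -1.439, -1.618, -1.766, -1.879, -1.956, -1.995] (distinct, 3 d.p.).
−45·(-2*cos(pi/45)) / ((2)−(-2*cos(pi/45))) = 45*cos(pi/45)/(cos(pi/45) + 1) = ϑ(G).
= 22.4725621… (decimal).
α=22, χ(Ḡ)=23; ϑ=45*cos(pi/45)/(cos(pi/45) + 1) lies between (both strict).

45*cos(pi/45)/(cos(pi/45) + 1)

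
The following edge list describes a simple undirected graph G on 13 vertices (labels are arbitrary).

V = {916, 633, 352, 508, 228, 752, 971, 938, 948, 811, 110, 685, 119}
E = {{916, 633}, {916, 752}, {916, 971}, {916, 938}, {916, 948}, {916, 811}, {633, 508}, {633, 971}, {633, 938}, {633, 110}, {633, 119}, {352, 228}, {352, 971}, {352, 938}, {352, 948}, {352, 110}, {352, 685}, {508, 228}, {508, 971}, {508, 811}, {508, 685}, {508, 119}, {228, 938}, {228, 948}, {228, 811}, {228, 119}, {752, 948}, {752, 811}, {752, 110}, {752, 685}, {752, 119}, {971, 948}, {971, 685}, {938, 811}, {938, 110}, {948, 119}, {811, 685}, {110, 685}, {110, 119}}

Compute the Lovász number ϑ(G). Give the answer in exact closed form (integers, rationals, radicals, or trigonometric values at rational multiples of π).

Vertex 633 has 6 neighbors: 916, 508, 971, 938, 110, 119.
Vertex 685 has 6 neighbors: 352, 508, 752, 971, 811, 110.
deg(508) = 6; N(508) = {633, 228, 971, 811, 685, 119}.
deg(948) = 6; N(948) = {916, 352, 228, 752, 971, 119}.
6-regular, N=13; Paley(13): SR with (k,λ,μ)=(6,2,3).
The 3 distinct eigenvalues: [6.0, 1.302776, -2.302776].
Lovász: ϑ = −13(-sqrt(13)/2 - 1/2)/(6+-(-sqrt(13)/2 - 1/2)) = sqrt(13).
Numerically 3.605551275.

sqrt(13)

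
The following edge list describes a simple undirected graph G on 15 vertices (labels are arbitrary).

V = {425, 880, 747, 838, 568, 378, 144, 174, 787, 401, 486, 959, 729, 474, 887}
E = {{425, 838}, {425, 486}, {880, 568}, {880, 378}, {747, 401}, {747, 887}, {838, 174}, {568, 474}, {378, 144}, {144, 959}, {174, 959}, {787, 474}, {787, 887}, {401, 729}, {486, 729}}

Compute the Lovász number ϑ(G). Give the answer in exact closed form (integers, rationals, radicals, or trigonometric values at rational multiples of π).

deg(887) = 2; N(887) = {747, 787}.
N(474) = {568, 787}, |N(474)| = 2.
N(838) = {425, 174}, |N(838)| = 2.
deg(144) = 2; N(144) = {378, 959}.
Every vertex has degree 2 (N=15); connected 2-regular on 15 ⇒ C_{15}.
Distinct eigenvalues (to 6 d.p.): [2.0, 1.827091, 1.338261, 0.618034, -0.209057, -1.0, -1.618034, -1.956295].
Lovász (edge-transitive): ϑ = −15·(-2*cos(pi/15))/((2)−(-2*cos(pi/15))) = 15*cos(pi/15)/(cos(pi/15) + 1).
Numerically 7.4171.
7 ≤ 15*cos(pi/15)/(cos(pi/15) + 1) ≤ 8: both strict.

15*cos(pi/15)/(cos(pi/15) + 1)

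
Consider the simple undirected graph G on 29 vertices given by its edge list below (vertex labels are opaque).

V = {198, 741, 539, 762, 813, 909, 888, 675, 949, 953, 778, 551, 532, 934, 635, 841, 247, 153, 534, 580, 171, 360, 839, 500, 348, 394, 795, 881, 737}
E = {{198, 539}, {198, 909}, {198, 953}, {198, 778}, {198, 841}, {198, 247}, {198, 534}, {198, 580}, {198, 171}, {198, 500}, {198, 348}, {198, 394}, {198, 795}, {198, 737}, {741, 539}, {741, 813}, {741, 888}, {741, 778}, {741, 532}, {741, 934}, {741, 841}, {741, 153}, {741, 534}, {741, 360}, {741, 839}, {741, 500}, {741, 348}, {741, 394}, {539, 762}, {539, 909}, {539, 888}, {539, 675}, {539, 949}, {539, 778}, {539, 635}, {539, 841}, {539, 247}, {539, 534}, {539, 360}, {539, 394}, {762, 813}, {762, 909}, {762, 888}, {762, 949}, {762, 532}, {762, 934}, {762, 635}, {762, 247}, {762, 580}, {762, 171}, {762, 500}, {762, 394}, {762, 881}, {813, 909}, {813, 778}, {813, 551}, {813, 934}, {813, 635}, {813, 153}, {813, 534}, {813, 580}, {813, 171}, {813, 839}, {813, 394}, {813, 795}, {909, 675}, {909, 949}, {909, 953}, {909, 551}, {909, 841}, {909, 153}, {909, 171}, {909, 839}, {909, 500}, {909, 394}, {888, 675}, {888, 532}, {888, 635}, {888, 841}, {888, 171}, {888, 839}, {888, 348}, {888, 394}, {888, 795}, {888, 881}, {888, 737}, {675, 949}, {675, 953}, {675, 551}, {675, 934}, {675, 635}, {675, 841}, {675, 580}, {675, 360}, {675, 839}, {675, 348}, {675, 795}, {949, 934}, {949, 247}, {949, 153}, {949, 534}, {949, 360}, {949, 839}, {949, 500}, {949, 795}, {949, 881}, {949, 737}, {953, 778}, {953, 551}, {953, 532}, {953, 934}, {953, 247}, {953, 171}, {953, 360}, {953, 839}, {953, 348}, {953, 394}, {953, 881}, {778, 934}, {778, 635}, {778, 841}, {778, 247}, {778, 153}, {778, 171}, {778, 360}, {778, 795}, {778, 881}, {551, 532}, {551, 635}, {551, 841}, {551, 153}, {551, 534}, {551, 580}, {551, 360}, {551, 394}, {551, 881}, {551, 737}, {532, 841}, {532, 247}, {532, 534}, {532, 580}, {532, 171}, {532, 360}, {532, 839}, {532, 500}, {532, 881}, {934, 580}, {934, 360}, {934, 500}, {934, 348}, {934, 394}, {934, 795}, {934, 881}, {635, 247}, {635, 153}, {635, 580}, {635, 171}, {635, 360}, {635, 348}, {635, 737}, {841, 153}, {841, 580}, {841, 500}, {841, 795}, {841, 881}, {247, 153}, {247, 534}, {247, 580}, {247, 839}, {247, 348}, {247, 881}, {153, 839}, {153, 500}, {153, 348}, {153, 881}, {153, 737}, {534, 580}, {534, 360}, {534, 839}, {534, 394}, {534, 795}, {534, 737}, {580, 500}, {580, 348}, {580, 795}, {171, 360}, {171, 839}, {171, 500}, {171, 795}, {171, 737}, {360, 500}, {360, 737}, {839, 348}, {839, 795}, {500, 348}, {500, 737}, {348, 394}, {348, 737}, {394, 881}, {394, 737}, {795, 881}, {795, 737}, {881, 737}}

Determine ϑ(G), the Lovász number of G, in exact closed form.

sqrt(29)

N(580) = {198, 762, 813, 675, 551, 532, 934, 635, 841, 247, 534, 500, 348, 795}, |N(580)| = 14.
deg(888) = 14; N(888) = {741, 539, 762, 675, 532, 635, 841, 171, 839, 348, 394, 795, 881, 737}.
deg(534) = 14; N(534) = {198, 741, 539, 813, 949, 551, 532, 247, 580, 360, 839, 394, 795, 737}.
N(348) = {198, 741, 888, 675, 953, 934, 635, 247, 153, 580, 839, 500, 394, 737}, |N(348)| = 14.
Regular of degree 14 on 29 vertices: SR(29,14,6,7) — a Paley graph.
The 3 distinct eigenvalues: [14.0, 2.1926, -3.1926].
Lovász: ϑ = −29(-sqrt(29)/2 - 1/2)/(14+-(-sqrt(29)/2 - 1/2)) = sqrt(29).
Numerically 5.38516481.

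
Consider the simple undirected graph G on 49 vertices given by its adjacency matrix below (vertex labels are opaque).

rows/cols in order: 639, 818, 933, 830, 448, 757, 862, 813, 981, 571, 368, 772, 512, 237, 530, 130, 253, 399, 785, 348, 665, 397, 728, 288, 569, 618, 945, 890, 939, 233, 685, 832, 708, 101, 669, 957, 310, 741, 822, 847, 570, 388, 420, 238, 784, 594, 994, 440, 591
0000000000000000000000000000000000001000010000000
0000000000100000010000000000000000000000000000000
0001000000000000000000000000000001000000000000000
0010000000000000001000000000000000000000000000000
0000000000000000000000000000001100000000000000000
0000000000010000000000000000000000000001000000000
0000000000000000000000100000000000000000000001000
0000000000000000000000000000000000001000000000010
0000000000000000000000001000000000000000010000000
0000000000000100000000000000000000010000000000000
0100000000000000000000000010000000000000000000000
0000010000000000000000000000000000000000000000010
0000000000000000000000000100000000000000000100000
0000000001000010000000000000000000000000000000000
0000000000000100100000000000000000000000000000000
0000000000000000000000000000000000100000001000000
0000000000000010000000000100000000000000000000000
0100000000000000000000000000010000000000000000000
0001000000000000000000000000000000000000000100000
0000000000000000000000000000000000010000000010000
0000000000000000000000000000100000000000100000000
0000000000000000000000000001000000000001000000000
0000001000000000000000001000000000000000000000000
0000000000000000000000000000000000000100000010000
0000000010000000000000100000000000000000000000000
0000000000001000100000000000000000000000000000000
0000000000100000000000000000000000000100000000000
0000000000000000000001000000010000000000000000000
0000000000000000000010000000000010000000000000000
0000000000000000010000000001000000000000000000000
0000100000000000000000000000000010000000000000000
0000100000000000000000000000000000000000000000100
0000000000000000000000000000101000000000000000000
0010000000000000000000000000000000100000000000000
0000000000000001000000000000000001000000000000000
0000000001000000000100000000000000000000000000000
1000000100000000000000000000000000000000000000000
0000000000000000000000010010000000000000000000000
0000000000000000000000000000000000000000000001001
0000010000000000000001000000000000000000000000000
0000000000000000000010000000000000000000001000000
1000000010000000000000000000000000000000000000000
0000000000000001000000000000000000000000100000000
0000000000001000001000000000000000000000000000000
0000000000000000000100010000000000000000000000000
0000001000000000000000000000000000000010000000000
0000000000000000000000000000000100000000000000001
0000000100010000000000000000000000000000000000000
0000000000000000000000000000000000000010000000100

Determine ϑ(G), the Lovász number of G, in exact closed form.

49*cos(pi/49)/(cos(pi/49) + 1)

Vertex 512 has 2 neighbors: 618, 238.
Vertex 939 has 2 neighbors: 665, 708.
N(130) = {669, 420}, |N(130)| = 2.
deg(420) = 2; N(420) = {130, 570}.
deg(v) = 2 for all v (|V|=49); this is C_{49}, the 49-cycle.
Distinct eigenvalues (to 5 d.p.): [2.0, 1.98358, 1.93459, 1.85383, 1.74264, 1.60283, 1.4367, 1.24698, 1.03679, 0.80957, 0.56906, 0.3192, 0.0641, -0.19205, -0.44504, -0.69073, -0.92508, -1.14423, -1.3446, -1.52289, -1.67618, -1.80194, -1.89811, -1.96312, -1.99589].
ϑ = −N·λ_min/(λ_max−λ_min) = −49·(-2*cos(pi/49))/(2−(-2*cos(pi/49))) = 49*cos(pi/49)/(cos(pi/49) + 1).
Numerically 24.4748052.
Lovász sandwich 24 ≤ 49*cos(pi/49)/(cos(pi/49) + 1) ≤ 25: both strict.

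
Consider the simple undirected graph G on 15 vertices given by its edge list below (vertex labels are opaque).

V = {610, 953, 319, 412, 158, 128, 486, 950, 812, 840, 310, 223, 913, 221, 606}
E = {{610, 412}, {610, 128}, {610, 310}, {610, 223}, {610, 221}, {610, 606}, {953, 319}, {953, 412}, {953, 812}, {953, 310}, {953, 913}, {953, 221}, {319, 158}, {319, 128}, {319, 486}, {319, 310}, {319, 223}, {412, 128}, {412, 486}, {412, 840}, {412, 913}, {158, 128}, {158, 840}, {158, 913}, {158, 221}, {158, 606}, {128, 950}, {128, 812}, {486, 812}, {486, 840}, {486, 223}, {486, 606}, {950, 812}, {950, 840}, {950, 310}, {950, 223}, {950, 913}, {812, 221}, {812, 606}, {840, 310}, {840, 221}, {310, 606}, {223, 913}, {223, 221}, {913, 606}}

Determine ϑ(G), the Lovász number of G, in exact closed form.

Vertex 319 has 6 neighbors: 953, 158, 128, 486, 310, 223.
N(310) = {610, 953, 319, 950, 840, 606}, |N(310)| = 6.
N(812) = {953, 128, 486, 950, 221, 606}, |N(812)| = 6.
N(223) = {610, 319, 486, 950, 913, 221}, |N(223)| = 6.
15-vertex 6-regular graph: this is K(6,2), the Kneser graph.
Distinct eigenvalues (to 6 d.p.): [6.0, 1.0, -3.0].
With N=15: ϑ(G) = 15·(-1*(-3))/(6−(-3)) = 5.
= 5.00000… (decimal).

5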